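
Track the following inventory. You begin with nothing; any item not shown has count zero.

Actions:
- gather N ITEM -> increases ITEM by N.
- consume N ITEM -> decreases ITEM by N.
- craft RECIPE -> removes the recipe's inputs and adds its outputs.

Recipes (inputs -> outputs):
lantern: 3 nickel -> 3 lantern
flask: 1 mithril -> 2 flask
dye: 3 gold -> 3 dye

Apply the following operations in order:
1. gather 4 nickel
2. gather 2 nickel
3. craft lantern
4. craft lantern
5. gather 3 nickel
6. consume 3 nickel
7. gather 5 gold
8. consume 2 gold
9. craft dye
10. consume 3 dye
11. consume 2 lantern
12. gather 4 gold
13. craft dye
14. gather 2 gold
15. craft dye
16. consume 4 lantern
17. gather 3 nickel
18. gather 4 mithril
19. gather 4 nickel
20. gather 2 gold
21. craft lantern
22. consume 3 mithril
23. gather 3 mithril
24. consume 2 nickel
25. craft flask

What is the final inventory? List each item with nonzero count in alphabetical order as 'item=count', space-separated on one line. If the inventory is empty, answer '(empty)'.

Answer: dye=6 flask=2 gold=2 lantern=3 mithril=3 nickel=2

Derivation:
After 1 (gather 4 nickel): nickel=4
After 2 (gather 2 nickel): nickel=6
After 3 (craft lantern): lantern=3 nickel=3
After 4 (craft lantern): lantern=6
After 5 (gather 3 nickel): lantern=6 nickel=3
After 6 (consume 3 nickel): lantern=6
After 7 (gather 5 gold): gold=5 lantern=6
After 8 (consume 2 gold): gold=3 lantern=6
After 9 (craft dye): dye=3 lantern=6
After 10 (consume 3 dye): lantern=6
After 11 (consume 2 lantern): lantern=4
After 12 (gather 4 gold): gold=4 lantern=4
After 13 (craft dye): dye=3 gold=1 lantern=4
After 14 (gather 2 gold): dye=3 gold=3 lantern=4
After 15 (craft dye): dye=6 lantern=4
After 16 (consume 4 lantern): dye=6
After 17 (gather 3 nickel): dye=6 nickel=3
After 18 (gather 4 mithril): dye=6 mithril=4 nickel=3
After 19 (gather 4 nickel): dye=6 mithril=4 nickel=7
After 20 (gather 2 gold): dye=6 gold=2 mithril=4 nickel=7
After 21 (craft lantern): dye=6 gold=2 lantern=3 mithril=4 nickel=4
After 22 (consume 3 mithril): dye=6 gold=2 lantern=3 mithril=1 nickel=4
After 23 (gather 3 mithril): dye=6 gold=2 lantern=3 mithril=4 nickel=4
After 24 (consume 2 nickel): dye=6 gold=2 lantern=3 mithril=4 nickel=2
After 25 (craft flask): dye=6 flask=2 gold=2 lantern=3 mithril=3 nickel=2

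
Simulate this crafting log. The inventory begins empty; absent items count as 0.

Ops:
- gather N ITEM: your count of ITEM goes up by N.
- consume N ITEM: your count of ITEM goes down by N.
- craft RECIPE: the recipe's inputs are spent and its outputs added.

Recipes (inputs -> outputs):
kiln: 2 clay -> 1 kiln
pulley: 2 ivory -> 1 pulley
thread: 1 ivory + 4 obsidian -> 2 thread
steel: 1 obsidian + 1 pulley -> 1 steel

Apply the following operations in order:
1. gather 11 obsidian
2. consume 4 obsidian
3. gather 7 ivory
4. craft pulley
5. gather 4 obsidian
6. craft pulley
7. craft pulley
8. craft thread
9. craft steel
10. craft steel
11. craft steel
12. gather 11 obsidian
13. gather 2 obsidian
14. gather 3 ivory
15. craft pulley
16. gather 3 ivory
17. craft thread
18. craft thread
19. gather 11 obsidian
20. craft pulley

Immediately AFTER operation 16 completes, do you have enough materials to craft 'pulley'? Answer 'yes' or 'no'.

After 1 (gather 11 obsidian): obsidian=11
After 2 (consume 4 obsidian): obsidian=7
After 3 (gather 7 ivory): ivory=7 obsidian=7
After 4 (craft pulley): ivory=5 obsidian=7 pulley=1
After 5 (gather 4 obsidian): ivory=5 obsidian=11 pulley=1
After 6 (craft pulley): ivory=3 obsidian=11 pulley=2
After 7 (craft pulley): ivory=1 obsidian=11 pulley=3
After 8 (craft thread): obsidian=7 pulley=3 thread=2
After 9 (craft steel): obsidian=6 pulley=2 steel=1 thread=2
After 10 (craft steel): obsidian=5 pulley=1 steel=2 thread=2
After 11 (craft steel): obsidian=4 steel=3 thread=2
After 12 (gather 11 obsidian): obsidian=15 steel=3 thread=2
After 13 (gather 2 obsidian): obsidian=17 steel=3 thread=2
After 14 (gather 3 ivory): ivory=3 obsidian=17 steel=3 thread=2
After 15 (craft pulley): ivory=1 obsidian=17 pulley=1 steel=3 thread=2
After 16 (gather 3 ivory): ivory=4 obsidian=17 pulley=1 steel=3 thread=2

Answer: yes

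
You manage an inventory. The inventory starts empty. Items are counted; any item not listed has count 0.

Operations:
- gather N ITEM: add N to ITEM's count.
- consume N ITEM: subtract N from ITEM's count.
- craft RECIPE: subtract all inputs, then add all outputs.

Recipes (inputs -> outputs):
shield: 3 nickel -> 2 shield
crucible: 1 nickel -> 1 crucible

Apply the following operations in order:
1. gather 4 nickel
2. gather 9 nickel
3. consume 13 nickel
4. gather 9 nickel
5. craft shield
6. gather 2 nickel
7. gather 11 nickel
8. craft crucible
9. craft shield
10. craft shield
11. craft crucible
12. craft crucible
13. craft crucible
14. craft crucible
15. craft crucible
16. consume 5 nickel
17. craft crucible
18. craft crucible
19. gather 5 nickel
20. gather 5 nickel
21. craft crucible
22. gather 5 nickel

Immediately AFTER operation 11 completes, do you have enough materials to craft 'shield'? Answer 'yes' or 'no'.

Answer: yes

Derivation:
After 1 (gather 4 nickel): nickel=4
After 2 (gather 9 nickel): nickel=13
After 3 (consume 13 nickel): (empty)
After 4 (gather 9 nickel): nickel=9
After 5 (craft shield): nickel=6 shield=2
After 6 (gather 2 nickel): nickel=8 shield=2
After 7 (gather 11 nickel): nickel=19 shield=2
After 8 (craft crucible): crucible=1 nickel=18 shield=2
After 9 (craft shield): crucible=1 nickel=15 shield=4
After 10 (craft shield): crucible=1 nickel=12 shield=6
After 11 (craft crucible): crucible=2 nickel=11 shield=6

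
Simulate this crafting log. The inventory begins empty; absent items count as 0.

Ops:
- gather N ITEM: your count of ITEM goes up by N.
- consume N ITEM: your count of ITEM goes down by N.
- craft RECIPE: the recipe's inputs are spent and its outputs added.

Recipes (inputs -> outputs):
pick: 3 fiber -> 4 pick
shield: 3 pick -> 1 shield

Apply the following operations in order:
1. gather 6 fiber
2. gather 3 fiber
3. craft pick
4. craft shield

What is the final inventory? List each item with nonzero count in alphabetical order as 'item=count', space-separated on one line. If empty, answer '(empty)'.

Answer: fiber=6 pick=1 shield=1

Derivation:
After 1 (gather 6 fiber): fiber=6
After 2 (gather 3 fiber): fiber=9
After 3 (craft pick): fiber=6 pick=4
After 4 (craft shield): fiber=6 pick=1 shield=1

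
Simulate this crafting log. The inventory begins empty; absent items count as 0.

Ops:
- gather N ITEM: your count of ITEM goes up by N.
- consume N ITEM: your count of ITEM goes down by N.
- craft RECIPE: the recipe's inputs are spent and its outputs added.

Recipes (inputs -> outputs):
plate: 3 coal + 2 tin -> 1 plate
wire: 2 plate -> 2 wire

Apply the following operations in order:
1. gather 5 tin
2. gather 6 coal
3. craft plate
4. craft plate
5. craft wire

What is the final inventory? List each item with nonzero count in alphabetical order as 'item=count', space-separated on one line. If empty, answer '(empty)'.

Answer: tin=1 wire=2

Derivation:
After 1 (gather 5 tin): tin=5
After 2 (gather 6 coal): coal=6 tin=5
After 3 (craft plate): coal=3 plate=1 tin=3
After 4 (craft plate): plate=2 tin=1
After 5 (craft wire): tin=1 wire=2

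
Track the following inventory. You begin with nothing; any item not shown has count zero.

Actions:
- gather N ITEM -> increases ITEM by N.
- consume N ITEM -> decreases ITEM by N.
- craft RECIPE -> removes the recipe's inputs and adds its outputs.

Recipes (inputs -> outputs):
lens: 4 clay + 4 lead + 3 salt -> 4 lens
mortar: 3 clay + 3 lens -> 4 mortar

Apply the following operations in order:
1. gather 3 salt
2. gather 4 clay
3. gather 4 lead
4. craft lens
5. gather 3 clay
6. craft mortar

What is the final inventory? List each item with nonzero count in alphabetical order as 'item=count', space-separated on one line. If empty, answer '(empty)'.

After 1 (gather 3 salt): salt=3
After 2 (gather 4 clay): clay=4 salt=3
After 3 (gather 4 lead): clay=4 lead=4 salt=3
After 4 (craft lens): lens=4
After 5 (gather 3 clay): clay=3 lens=4
After 6 (craft mortar): lens=1 mortar=4

Answer: lens=1 mortar=4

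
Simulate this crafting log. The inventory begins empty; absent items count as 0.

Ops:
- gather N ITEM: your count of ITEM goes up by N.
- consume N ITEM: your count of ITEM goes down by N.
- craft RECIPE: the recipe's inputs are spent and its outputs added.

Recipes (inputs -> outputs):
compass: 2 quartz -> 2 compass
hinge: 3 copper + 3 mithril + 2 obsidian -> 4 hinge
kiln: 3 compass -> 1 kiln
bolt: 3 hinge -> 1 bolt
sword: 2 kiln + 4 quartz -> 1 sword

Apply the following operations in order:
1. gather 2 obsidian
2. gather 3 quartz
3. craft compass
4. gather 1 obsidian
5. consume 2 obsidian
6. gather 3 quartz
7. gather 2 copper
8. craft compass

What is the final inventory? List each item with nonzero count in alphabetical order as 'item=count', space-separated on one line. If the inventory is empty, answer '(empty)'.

After 1 (gather 2 obsidian): obsidian=2
After 2 (gather 3 quartz): obsidian=2 quartz=3
After 3 (craft compass): compass=2 obsidian=2 quartz=1
After 4 (gather 1 obsidian): compass=2 obsidian=3 quartz=1
After 5 (consume 2 obsidian): compass=2 obsidian=1 quartz=1
After 6 (gather 3 quartz): compass=2 obsidian=1 quartz=4
After 7 (gather 2 copper): compass=2 copper=2 obsidian=1 quartz=4
After 8 (craft compass): compass=4 copper=2 obsidian=1 quartz=2

Answer: compass=4 copper=2 obsidian=1 quartz=2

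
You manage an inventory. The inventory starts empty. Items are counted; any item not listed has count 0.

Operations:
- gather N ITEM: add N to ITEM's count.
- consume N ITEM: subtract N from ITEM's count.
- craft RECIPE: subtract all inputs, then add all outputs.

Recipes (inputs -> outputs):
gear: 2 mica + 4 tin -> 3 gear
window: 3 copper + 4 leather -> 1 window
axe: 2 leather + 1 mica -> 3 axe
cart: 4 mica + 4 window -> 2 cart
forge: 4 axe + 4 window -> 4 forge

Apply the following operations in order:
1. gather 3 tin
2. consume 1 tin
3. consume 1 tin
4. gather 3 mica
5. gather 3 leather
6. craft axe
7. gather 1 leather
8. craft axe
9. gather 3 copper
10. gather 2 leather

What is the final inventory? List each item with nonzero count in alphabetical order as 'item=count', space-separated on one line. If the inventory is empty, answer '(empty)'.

After 1 (gather 3 tin): tin=3
After 2 (consume 1 tin): tin=2
After 3 (consume 1 tin): tin=1
After 4 (gather 3 mica): mica=3 tin=1
After 5 (gather 3 leather): leather=3 mica=3 tin=1
After 6 (craft axe): axe=3 leather=1 mica=2 tin=1
After 7 (gather 1 leather): axe=3 leather=2 mica=2 tin=1
After 8 (craft axe): axe=6 mica=1 tin=1
After 9 (gather 3 copper): axe=6 copper=3 mica=1 tin=1
After 10 (gather 2 leather): axe=6 copper=3 leather=2 mica=1 tin=1

Answer: axe=6 copper=3 leather=2 mica=1 tin=1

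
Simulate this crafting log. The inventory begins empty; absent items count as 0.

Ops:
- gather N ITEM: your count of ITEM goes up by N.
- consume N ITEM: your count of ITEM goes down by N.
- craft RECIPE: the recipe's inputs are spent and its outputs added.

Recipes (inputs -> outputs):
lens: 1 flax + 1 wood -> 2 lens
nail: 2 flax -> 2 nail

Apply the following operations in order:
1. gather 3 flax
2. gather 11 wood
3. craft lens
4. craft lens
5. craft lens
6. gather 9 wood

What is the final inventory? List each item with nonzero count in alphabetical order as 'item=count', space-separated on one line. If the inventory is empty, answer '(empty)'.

Answer: lens=6 wood=17

Derivation:
After 1 (gather 3 flax): flax=3
After 2 (gather 11 wood): flax=3 wood=11
After 3 (craft lens): flax=2 lens=2 wood=10
After 4 (craft lens): flax=1 lens=4 wood=9
After 5 (craft lens): lens=6 wood=8
After 6 (gather 9 wood): lens=6 wood=17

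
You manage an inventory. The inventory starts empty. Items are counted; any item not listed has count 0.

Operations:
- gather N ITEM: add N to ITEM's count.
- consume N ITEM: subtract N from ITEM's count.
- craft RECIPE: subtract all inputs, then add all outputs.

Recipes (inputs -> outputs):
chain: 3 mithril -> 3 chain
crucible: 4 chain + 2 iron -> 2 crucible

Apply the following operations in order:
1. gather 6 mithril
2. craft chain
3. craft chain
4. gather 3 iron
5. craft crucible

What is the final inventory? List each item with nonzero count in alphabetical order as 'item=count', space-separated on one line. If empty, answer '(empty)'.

Answer: chain=2 crucible=2 iron=1

Derivation:
After 1 (gather 6 mithril): mithril=6
After 2 (craft chain): chain=3 mithril=3
After 3 (craft chain): chain=6
After 4 (gather 3 iron): chain=6 iron=3
After 5 (craft crucible): chain=2 crucible=2 iron=1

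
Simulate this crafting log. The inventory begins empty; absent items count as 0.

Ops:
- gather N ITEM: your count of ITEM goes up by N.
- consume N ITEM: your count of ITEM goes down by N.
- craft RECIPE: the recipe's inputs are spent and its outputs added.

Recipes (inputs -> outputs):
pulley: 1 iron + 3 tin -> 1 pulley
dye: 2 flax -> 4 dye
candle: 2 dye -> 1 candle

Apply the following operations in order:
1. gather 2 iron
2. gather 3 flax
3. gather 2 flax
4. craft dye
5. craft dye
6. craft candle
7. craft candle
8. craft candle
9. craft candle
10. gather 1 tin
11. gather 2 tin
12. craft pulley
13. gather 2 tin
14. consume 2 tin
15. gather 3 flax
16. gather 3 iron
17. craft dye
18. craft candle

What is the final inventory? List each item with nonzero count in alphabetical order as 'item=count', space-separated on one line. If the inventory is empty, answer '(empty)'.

Answer: candle=5 dye=2 flax=2 iron=4 pulley=1

Derivation:
After 1 (gather 2 iron): iron=2
After 2 (gather 3 flax): flax=3 iron=2
After 3 (gather 2 flax): flax=5 iron=2
After 4 (craft dye): dye=4 flax=3 iron=2
After 5 (craft dye): dye=8 flax=1 iron=2
After 6 (craft candle): candle=1 dye=6 flax=1 iron=2
After 7 (craft candle): candle=2 dye=4 flax=1 iron=2
After 8 (craft candle): candle=3 dye=2 flax=1 iron=2
After 9 (craft candle): candle=4 flax=1 iron=2
After 10 (gather 1 tin): candle=4 flax=1 iron=2 tin=1
After 11 (gather 2 tin): candle=4 flax=1 iron=2 tin=3
After 12 (craft pulley): candle=4 flax=1 iron=1 pulley=1
After 13 (gather 2 tin): candle=4 flax=1 iron=1 pulley=1 tin=2
After 14 (consume 2 tin): candle=4 flax=1 iron=1 pulley=1
After 15 (gather 3 flax): candle=4 flax=4 iron=1 pulley=1
After 16 (gather 3 iron): candle=4 flax=4 iron=4 pulley=1
After 17 (craft dye): candle=4 dye=4 flax=2 iron=4 pulley=1
After 18 (craft candle): candle=5 dye=2 flax=2 iron=4 pulley=1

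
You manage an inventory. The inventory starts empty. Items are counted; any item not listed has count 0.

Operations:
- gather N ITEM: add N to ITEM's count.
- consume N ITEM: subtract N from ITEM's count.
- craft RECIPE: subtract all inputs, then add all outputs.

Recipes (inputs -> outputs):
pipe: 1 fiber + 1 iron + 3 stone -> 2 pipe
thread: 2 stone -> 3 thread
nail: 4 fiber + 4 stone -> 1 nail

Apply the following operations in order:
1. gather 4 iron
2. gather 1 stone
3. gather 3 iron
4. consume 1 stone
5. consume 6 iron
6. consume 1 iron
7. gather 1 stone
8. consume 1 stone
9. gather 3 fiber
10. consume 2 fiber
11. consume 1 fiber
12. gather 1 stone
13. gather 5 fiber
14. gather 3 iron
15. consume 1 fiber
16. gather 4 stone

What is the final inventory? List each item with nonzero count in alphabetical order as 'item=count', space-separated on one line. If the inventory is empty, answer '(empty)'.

After 1 (gather 4 iron): iron=4
After 2 (gather 1 stone): iron=4 stone=1
After 3 (gather 3 iron): iron=7 stone=1
After 4 (consume 1 stone): iron=7
After 5 (consume 6 iron): iron=1
After 6 (consume 1 iron): (empty)
After 7 (gather 1 stone): stone=1
After 8 (consume 1 stone): (empty)
After 9 (gather 3 fiber): fiber=3
After 10 (consume 2 fiber): fiber=1
After 11 (consume 1 fiber): (empty)
After 12 (gather 1 stone): stone=1
After 13 (gather 5 fiber): fiber=5 stone=1
After 14 (gather 3 iron): fiber=5 iron=3 stone=1
After 15 (consume 1 fiber): fiber=4 iron=3 stone=1
After 16 (gather 4 stone): fiber=4 iron=3 stone=5

Answer: fiber=4 iron=3 stone=5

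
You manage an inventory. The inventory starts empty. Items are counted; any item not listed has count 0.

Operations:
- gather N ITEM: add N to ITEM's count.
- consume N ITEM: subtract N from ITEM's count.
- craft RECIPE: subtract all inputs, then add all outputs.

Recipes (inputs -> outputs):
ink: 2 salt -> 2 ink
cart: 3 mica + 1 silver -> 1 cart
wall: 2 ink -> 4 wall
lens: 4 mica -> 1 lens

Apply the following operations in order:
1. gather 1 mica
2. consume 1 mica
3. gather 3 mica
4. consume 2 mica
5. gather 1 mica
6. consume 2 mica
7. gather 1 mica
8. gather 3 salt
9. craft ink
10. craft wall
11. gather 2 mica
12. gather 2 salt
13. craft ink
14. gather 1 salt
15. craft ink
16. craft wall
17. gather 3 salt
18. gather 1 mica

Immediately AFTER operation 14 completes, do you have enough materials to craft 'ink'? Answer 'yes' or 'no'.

Answer: yes

Derivation:
After 1 (gather 1 mica): mica=1
After 2 (consume 1 mica): (empty)
After 3 (gather 3 mica): mica=3
After 4 (consume 2 mica): mica=1
After 5 (gather 1 mica): mica=2
After 6 (consume 2 mica): (empty)
After 7 (gather 1 mica): mica=1
After 8 (gather 3 salt): mica=1 salt=3
After 9 (craft ink): ink=2 mica=1 salt=1
After 10 (craft wall): mica=1 salt=1 wall=4
After 11 (gather 2 mica): mica=3 salt=1 wall=4
After 12 (gather 2 salt): mica=3 salt=3 wall=4
After 13 (craft ink): ink=2 mica=3 salt=1 wall=4
After 14 (gather 1 salt): ink=2 mica=3 salt=2 wall=4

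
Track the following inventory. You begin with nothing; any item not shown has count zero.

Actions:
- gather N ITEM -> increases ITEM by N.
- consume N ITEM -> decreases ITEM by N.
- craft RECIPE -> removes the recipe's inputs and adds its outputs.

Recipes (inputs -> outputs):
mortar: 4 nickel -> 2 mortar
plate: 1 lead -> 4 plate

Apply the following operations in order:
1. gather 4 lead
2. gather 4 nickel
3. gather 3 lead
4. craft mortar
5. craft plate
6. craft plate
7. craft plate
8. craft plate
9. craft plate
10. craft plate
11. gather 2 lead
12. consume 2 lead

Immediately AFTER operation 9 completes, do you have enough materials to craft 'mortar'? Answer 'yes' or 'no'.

After 1 (gather 4 lead): lead=4
After 2 (gather 4 nickel): lead=4 nickel=4
After 3 (gather 3 lead): lead=7 nickel=4
After 4 (craft mortar): lead=7 mortar=2
After 5 (craft plate): lead=6 mortar=2 plate=4
After 6 (craft plate): lead=5 mortar=2 plate=8
After 7 (craft plate): lead=4 mortar=2 plate=12
After 8 (craft plate): lead=3 mortar=2 plate=16
After 9 (craft plate): lead=2 mortar=2 plate=20

Answer: no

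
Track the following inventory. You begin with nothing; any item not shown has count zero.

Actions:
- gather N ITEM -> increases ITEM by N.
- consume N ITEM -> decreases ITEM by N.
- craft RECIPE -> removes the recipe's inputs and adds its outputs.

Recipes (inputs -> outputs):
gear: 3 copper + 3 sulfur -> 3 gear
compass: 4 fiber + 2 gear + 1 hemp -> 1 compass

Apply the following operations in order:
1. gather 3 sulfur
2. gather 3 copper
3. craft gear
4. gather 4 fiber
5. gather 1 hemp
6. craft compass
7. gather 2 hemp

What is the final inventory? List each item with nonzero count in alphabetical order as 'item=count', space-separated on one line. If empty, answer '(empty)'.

Answer: compass=1 gear=1 hemp=2

Derivation:
After 1 (gather 3 sulfur): sulfur=3
After 2 (gather 3 copper): copper=3 sulfur=3
After 3 (craft gear): gear=3
After 4 (gather 4 fiber): fiber=4 gear=3
After 5 (gather 1 hemp): fiber=4 gear=3 hemp=1
After 6 (craft compass): compass=1 gear=1
After 7 (gather 2 hemp): compass=1 gear=1 hemp=2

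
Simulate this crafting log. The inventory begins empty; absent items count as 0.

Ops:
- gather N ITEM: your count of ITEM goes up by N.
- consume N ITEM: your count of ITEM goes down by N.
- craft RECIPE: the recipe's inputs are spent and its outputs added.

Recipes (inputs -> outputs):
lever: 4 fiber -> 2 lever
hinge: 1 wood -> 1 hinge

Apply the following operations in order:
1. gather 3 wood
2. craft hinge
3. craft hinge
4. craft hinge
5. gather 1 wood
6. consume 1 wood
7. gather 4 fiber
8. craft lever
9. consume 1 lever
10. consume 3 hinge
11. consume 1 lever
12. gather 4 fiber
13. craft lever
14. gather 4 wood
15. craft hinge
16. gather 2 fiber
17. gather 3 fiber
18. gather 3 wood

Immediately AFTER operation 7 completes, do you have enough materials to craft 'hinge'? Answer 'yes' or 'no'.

Answer: no

Derivation:
After 1 (gather 3 wood): wood=3
After 2 (craft hinge): hinge=1 wood=2
After 3 (craft hinge): hinge=2 wood=1
After 4 (craft hinge): hinge=3
After 5 (gather 1 wood): hinge=3 wood=1
After 6 (consume 1 wood): hinge=3
After 7 (gather 4 fiber): fiber=4 hinge=3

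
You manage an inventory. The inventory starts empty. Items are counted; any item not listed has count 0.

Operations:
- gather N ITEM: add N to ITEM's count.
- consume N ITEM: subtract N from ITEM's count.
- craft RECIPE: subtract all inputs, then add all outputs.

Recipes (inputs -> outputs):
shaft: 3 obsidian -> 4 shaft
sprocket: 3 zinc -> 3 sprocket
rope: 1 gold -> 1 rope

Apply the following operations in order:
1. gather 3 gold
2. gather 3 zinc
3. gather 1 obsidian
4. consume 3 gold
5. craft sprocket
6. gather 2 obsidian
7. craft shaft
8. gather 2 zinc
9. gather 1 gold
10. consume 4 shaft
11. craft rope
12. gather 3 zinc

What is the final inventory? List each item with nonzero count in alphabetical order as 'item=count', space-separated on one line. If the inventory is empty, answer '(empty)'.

After 1 (gather 3 gold): gold=3
After 2 (gather 3 zinc): gold=3 zinc=3
After 3 (gather 1 obsidian): gold=3 obsidian=1 zinc=3
After 4 (consume 3 gold): obsidian=1 zinc=3
After 5 (craft sprocket): obsidian=1 sprocket=3
After 6 (gather 2 obsidian): obsidian=3 sprocket=3
After 7 (craft shaft): shaft=4 sprocket=3
After 8 (gather 2 zinc): shaft=4 sprocket=3 zinc=2
After 9 (gather 1 gold): gold=1 shaft=4 sprocket=3 zinc=2
After 10 (consume 4 shaft): gold=1 sprocket=3 zinc=2
After 11 (craft rope): rope=1 sprocket=3 zinc=2
After 12 (gather 3 zinc): rope=1 sprocket=3 zinc=5

Answer: rope=1 sprocket=3 zinc=5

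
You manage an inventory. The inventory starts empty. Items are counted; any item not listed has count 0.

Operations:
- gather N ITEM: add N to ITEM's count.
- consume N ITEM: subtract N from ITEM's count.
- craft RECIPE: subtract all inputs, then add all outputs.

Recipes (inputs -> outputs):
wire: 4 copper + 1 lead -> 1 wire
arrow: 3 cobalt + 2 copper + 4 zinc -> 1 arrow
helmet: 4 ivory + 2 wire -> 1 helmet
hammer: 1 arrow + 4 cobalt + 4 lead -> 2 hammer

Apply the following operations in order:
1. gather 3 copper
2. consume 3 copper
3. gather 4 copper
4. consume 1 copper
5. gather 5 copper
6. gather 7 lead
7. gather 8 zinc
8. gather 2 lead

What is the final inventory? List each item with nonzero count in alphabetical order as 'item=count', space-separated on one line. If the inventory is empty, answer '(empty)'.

Answer: copper=8 lead=9 zinc=8

Derivation:
After 1 (gather 3 copper): copper=3
After 2 (consume 3 copper): (empty)
After 3 (gather 4 copper): copper=4
After 4 (consume 1 copper): copper=3
After 5 (gather 5 copper): copper=8
After 6 (gather 7 lead): copper=8 lead=7
After 7 (gather 8 zinc): copper=8 lead=7 zinc=8
After 8 (gather 2 lead): copper=8 lead=9 zinc=8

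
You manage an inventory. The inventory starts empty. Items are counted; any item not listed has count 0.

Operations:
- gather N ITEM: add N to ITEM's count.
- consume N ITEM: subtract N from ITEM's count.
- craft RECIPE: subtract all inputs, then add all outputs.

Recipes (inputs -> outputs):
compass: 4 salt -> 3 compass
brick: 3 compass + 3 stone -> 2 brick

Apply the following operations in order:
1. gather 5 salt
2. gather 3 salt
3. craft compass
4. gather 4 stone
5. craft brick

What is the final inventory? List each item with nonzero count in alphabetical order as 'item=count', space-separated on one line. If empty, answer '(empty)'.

Answer: brick=2 salt=4 stone=1

Derivation:
After 1 (gather 5 salt): salt=5
After 2 (gather 3 salt): salt=8
After 3 (craft compass): compass=3 salt=4
After 4 (gather 4 stone): compass=3 salt=4 stone=4
After 5 (craft brick): brick=2 salt=4 stone=1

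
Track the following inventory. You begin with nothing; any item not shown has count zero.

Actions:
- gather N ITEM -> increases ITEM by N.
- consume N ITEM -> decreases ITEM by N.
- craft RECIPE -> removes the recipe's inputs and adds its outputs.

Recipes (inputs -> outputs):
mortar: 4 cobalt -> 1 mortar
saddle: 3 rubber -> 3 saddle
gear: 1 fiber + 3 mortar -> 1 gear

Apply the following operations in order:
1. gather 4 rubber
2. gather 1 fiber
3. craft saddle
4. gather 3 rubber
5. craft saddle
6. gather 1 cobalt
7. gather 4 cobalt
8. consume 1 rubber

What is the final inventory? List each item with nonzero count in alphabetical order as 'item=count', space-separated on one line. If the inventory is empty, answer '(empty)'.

After 1 (gather 4 rubber): rubber=4
After 2 (gather 1 fiber): fiber=1 rubber=4
After 3 (craft saddle): fiber=1 rubber=1 saddle=3
After 4 (gather 3 rubber): fiber=1 rubber=4 saddle=3
After 5 (craft saddle): fiber=1 rubber=1 saddle=6
After 6 (gather 1 cobalt): cobalt=1 fiber=1 rubber=1 saddle=6
After 7 (gather 4 cobalt): cobalt=5 fiber=1 rubber=1 saddle=6
After 8 (consume 1 rubber): cobalt=5 fiber=1 saddle=6

Answer: cobalt=5 fiber=1 saddle=6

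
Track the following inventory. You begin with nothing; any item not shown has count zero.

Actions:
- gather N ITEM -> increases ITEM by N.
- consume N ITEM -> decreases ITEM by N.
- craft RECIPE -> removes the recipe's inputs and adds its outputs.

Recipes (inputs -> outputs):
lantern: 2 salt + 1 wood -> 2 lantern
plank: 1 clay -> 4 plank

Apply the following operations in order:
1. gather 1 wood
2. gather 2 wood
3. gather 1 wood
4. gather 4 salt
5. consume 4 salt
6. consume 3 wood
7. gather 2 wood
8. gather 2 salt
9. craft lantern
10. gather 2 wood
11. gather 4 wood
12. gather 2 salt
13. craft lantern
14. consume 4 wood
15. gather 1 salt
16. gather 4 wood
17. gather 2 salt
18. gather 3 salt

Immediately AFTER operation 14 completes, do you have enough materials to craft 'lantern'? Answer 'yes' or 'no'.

After 1 (gather 1 wood): wood=1
After 2 (gather 2 wood): wood=3
After 3 (gather 1 wood): wood=4
After 4 (gather 4 salt): salt=4 wood=4
After 5 (consume 4 salt): wood=4
After 6 (consume 3 wood): wood=1
After 7 (gather 2 wood): wood=3
After 8 (gather 2 salt): salt=2 wood=3
After 9 (craft lantern): lantern=2 wood=2
After 10 (gather 2 wood): lantern=2 wood=4
After 11 (gather 4 wood): lantern=2 wood=8
After 12 (gather 2 salt): lantern=2 salt=2 wood=8
After 13 (craft lantern): lantern=4 wood=7
After 14 (consume 4 wood): lantern=4 wood=3

Answer: no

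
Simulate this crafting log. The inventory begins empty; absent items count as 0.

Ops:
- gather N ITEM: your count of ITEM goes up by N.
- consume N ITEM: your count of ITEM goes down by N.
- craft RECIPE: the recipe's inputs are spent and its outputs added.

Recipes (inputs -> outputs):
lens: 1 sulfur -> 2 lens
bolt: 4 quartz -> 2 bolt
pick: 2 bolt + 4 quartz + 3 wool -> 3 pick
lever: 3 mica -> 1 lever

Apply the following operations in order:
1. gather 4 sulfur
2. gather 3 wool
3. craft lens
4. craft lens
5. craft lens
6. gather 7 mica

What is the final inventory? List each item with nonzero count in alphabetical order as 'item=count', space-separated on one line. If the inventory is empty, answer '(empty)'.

Answer: lens=6 mica=7 sulfur=1 wool=3

Derivation:
After 1 (gather 4 sulfur): sulfur=4
After 2 (gather 3 wool): sulfur=4 wool=3
After 3 (craft lens): lens=2 sulfur=3 wool=3
After 4 (craft lens): lens=4 sulfur=2 wool=3
After 5 (craft lens): lens=6 sulfur=1 wool=3
After 6 (gather 7 mica): lens=6 mica=7 sulfur=1 wool=3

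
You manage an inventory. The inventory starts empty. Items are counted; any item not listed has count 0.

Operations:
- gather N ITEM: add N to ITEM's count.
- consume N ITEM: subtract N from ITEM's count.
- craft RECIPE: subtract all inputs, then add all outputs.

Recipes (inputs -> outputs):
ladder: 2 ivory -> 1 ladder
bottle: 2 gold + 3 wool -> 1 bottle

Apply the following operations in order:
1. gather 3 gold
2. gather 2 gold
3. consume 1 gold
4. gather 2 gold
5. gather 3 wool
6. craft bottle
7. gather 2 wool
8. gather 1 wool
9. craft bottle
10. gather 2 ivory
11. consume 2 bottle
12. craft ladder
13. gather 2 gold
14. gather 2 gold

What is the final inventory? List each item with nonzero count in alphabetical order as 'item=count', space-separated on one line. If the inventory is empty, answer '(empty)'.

After 1 (gather 3 gold): gold=3
After 2 (gather 2 gold): gold=5
After 3 (consume 1 gold): gold=4
After 4 (gather 2 gold): gold=6
After 5 (gather 3 wool): gold=6 wool=3
After 6 (craft bottle): bottle=1 gold=4
After 7 (gather 2 wool): bottle=1 gold=4 wool=2
After 8 (gather 1 wool): bottle=1 gold=4 wool=3
After 9 (craft bottle): bottle=2 gold=2
After 10 (gather 2 ivory): bottle=2 gold=2 ivory=2
After 11 (consume 2 bottle): gold=2 ivory=2
After 12 (craft ladder): gold=2 ladder=1
After 13 (gather 2 gold): gold=4 ladder=1
After 14 (gather 2 gold): gold=6 ladder=1

Answer: gold=6 ladder=1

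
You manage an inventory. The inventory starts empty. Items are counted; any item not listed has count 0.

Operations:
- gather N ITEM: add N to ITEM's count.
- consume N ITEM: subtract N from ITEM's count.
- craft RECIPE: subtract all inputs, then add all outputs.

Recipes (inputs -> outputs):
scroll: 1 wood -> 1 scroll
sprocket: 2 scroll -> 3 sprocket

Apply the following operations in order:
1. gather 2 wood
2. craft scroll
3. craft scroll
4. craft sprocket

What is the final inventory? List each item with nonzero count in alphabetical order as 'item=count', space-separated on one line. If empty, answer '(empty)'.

After 1 (gather 2 wood): wood=2
After 2 (craft scroll): scroll=1 wood=1
After 3 (craft scroll): scroll=2
After 4 (craft sprocket): sprocket=3

Answer: sprocket=3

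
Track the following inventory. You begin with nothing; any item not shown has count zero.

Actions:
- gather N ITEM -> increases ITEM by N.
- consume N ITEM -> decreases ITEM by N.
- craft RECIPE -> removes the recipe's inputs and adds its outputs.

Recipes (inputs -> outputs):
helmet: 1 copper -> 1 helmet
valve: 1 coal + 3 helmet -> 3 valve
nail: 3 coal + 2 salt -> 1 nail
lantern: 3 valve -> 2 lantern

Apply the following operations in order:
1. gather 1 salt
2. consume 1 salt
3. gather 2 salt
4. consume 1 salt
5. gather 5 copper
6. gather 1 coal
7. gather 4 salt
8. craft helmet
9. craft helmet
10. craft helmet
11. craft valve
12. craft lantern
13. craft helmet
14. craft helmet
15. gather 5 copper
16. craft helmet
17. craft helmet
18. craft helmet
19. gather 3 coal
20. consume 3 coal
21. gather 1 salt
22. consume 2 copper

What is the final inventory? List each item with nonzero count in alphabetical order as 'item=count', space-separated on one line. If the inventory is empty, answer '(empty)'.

After 1 (gather 1 salt): salt=1
After 2 (consume 1 salt): (empty)
After 3 (gather 2 salt): salt=2
After 4 (consume 1 salt): salt=1
After 5 (gather 5 copper): copper=5 salt=1
After 6 (gather 1 coal): coal=1 copper=5 salt=1
After 7 (gather 4 salt): coal=1 copper=5 salt=5
After 8 (craft helmet): coal=1 copper=4 helmet=1 salt=5
After 9 (craft helmet): coal=1 copper=3 helmet=2 salt=5
After 10 (craft helmet): coal=1 copper=2 helmet=3 salt=5
After 11 (craft valve): copper=2 salt=5 valve=3
After 12 (craft lantern): copper=2 lantern=2 salt=5
After 13 (craft helmet): copper=1 helmet=1 lantern=2 salt=5
After 14 (craft helmet): helmet=2 lantern=2 salt=5
After 15 (gather 5 copper): copper=5 helmet=2 lantern=2 salt=5
After 16 (craft helmet): copper=4 helmet=3 lantern=2 salt=5
After 17 (craft helmet): copper=3 helmet=4 lantern=2 salt=5
After 18 (craft helmet): copper=2 helmet=5 lantern=2 salt=5
After 19 (gather 3 coal): coal=3 copper=2 helmet=5 lantern=2 salt=5
After 20 (consume 3 coal): copper=2 helmet=5 lantern=2 salt=5
After 21 (gather 1 salt): copper=2 helmet=5 lantern=2 salt=6
After 22 (consume 2 copper): helmet=5 lantern=2 salt=6

Answer: helmet=5 lantern=2 salt=6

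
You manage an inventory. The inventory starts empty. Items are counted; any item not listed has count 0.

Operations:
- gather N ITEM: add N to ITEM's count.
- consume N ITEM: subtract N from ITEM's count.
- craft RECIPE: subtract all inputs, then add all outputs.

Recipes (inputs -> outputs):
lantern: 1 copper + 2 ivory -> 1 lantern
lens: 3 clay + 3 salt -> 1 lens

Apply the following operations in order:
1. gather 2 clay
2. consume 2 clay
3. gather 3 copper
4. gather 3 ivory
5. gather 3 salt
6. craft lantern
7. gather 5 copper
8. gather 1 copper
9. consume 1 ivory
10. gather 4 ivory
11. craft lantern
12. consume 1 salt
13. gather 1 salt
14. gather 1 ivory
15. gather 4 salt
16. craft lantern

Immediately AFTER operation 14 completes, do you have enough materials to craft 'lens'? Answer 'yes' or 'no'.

After 1 (gather 2 clay): clay=2
After 2 (consume 2 clay): (empty)
After 3 (gather 3 copper): copper=3
After 4 (gather 3 ivory): copper=3 ivory=3
After 5 (gather 3 salt): copper=3 ivory=3 salt=3
After 6 (craft lantern): copper=2 ivory=1 lantern=1 salt=3
After 7 (gather 5 copper): copper=7 ivory=1 lantern=1 salt=3
After 8 (gather 1 copper): copper=8 ivory=1 lantern=1 salt=3
After 9 (consume 1 ivory): copper=8 lantern=1 salt=3
After 10 (gather 4 ivory): copper=8 ivory=4 lantern=1 salt=3
After 11 (craft lantern): copper=7 ivory=2 lantern=2 salt=3
After 12 (consume 1 salt): copper=7 ivory=2 lantern=2 salt=2
After 13 (gather 1 salt): copper=7 ivory=2 lantern=2 salt=3
After 14 (gather 1 ivory): copper=7 ivory=3 lantern=2 salt=3

Answer: no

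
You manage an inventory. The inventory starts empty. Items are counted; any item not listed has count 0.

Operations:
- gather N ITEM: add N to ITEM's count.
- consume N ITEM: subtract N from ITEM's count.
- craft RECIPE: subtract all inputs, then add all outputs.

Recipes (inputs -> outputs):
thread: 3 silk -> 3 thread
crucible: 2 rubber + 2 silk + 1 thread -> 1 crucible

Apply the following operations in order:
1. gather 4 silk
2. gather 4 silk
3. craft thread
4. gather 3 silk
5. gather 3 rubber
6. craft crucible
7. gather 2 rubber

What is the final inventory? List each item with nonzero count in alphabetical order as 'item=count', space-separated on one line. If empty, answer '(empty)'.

After 1 (gather 4 silk): silk=4
After 2 (gather 4 silk): silk=8
After 3 (craft thread): silk=5 thread=3
After 4 (gather 3 silk): silk=8 thread=3
After 5 (gather 3 rubber): rubber=3 silk=8 thread=3
After 6 (craft crucible): crucible=1 rubber=1 silk=6 thread=2
After 7 (gather 2 rubber): crucible=1 rubber=3 silk=6 thread=2

Answer: crucible=1 rubber=3 silk=6 thread=2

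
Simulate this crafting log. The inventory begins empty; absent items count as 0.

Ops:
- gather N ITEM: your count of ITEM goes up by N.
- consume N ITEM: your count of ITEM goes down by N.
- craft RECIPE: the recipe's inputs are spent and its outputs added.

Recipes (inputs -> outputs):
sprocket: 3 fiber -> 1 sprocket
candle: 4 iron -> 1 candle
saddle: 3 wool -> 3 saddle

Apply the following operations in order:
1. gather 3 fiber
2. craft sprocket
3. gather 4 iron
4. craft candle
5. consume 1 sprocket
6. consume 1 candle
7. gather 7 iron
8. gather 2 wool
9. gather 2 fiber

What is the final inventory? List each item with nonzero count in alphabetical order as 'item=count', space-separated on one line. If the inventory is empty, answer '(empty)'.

Answer: fiber=2 iron=7 wool=2

Derivation:
After 1 (gather 3 fiber): fiber=3
After 2 (craft sprocket): sprocket=1
After 3 (gather 4 iron): iron=4 sprocket=1
After 4 (craft candle): candle=1 sprocket=1
After 5 (consume 1 sprocket): candle=1
After 6 (consume 1 candle): (empty)
After 7 (gather 7 iron): iron=7
After 8 (gather 2 wool): iron=7 wool=2
After 9 (gather 2 fiber): fiber=2 iron=7 wool=2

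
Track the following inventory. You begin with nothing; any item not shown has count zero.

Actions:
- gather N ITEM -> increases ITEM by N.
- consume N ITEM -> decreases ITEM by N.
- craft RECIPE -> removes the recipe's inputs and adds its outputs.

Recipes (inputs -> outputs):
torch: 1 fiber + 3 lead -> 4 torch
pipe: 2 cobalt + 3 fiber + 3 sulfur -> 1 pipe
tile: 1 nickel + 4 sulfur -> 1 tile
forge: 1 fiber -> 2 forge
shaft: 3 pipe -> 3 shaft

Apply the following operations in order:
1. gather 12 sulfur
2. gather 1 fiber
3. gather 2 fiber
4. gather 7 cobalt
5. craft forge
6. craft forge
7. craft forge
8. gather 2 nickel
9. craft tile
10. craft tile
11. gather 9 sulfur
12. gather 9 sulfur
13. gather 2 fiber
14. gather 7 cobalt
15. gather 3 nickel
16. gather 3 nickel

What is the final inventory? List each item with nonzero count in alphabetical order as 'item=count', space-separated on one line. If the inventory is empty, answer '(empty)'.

Answer: cobalt=14 fiber=2 forge=6 nickel=6 sulfur=22 tile=2

Derivation:
After 1 (gather 12 sulfur): sulfur=12
After 2 (gather 1 fiber): fiber=1 sulfur=12
After 3 (gather 2 fiber): fiber=3 sulfur=12
After 4 (gather 7 cobalt): cobalt=7 fiber=3 sulfur=12
After 5 (craft forge): cobalt=7 fiber=2 forge=2 sulfur=12
After 6 (craft forge): cobalt=7 fiber=1 forge=4 sulfur=12
After 7 (craft forge): cobalt=7 forge=6 sulfur=12
After 8 (gather 2 nickel): cobalt=7 forge=6 nickel=2 sulfur=12
After 9 (craft tile): cobalt=7 forge=6 nickel=1 sulfur=8 tile=1
After 10 (craft tile): cobalt=7 forge=6 sulfur=4 tile=2
After 11 (gather 9 sulfur): cobalt=7 forge=6 sulfur=13 tile=2
After 12 (gather 9 sulfur): cobalt=7 forge=6 sulfur=22 tile=2
After 13 (gather 2 fiber): cobalt=7 fiber=2 forge=6 sulfur=22 tile=2
After 14 (gather 7 cobalt): cobalt=14 fiber=2 forge=6 sulfur=22 tile=2
After 15 (gather 3 nickel): cobalt=14 fiber=2 forge=6 nickel=3 sulfur=22 tile=2
After 16 (gather 3 nickel): cobalt=14 fiber=2 forge=6 nickel=6 sulfur=22 tile=2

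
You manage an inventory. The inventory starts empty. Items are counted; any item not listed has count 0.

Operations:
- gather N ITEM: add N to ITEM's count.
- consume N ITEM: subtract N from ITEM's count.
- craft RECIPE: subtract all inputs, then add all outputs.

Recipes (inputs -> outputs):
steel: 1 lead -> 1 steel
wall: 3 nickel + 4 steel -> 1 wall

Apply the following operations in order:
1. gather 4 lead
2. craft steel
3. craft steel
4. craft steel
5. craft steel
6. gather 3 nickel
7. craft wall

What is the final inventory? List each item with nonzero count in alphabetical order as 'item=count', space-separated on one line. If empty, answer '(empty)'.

After 1 (gather 4 lead): lead=4
After 2 (craft steel): lead=3 steel=1
After 3 (craft steel): lead=2 steel=2
After 4 (craft steel): lead=1 steel=3
After 5 (craft steel): steel=4
After 6 (gather 3 nickel): nickel=3 steel=4
After 7 (craft wall): wall=1

Answer: wall=1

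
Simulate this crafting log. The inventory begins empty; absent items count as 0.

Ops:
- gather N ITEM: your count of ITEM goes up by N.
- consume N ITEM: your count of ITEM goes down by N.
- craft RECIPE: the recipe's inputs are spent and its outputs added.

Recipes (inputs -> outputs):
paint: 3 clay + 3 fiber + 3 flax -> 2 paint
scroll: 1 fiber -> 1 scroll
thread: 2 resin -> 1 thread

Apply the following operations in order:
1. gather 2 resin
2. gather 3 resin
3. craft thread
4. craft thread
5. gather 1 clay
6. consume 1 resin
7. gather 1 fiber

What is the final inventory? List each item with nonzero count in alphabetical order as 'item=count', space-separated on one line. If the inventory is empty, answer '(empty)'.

Answer: clay=1 fiber=1 thread=2

Derivation:
After 1 (gather 2 resin): resin=2
After 2 (gather 3 resin): resin=5
After 3 (craft thread): resin=3 thread=1
After 4 (craft thread): resin=1 thread=2
After 5 (gather 1 clay): clay=1 resin=1 thread=2
After 6 (consume 1 resin): clay=1 thread=2
After 7 (gather 1 fiber): clay=1 fiber=1 thread=2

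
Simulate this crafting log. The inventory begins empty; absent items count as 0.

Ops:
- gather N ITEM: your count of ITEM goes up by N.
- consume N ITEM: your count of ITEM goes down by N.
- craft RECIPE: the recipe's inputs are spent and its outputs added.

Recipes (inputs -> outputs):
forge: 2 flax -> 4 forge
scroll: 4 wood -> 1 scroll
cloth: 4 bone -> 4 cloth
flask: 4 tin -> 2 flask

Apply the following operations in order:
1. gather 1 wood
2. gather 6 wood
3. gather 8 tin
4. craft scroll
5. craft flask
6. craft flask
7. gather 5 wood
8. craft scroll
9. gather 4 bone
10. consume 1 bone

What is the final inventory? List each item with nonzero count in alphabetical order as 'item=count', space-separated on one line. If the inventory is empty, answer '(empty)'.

Answer: bone=3 flask=4 scroll=2 wood=4

Derivation:
After 1 (gather 1 wood): wood=1
After 2 (gather 6 wood): wood=7
After 3 (gather 8 tin): tin=8 wood=7
After 4 (craft scroll): scroll=1 tin=8 wood=3
After 5 (craft flask): flask=2 scroll=1 tin=4 wood=3
After 6 (craft flask): flask=4 scroll=1 wood=3
After 7 (gather 5 wood): flask=4 scroll=1 wood=8
After 8 (craft scroll): flask=4 scroll=2 wood=4
After 9 (gather 4 bone): bone=4 flask=4 scroll=2 wood=4
After 10 (consume 1 bone): bone=3 flask=4 scroll=2 wood=4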